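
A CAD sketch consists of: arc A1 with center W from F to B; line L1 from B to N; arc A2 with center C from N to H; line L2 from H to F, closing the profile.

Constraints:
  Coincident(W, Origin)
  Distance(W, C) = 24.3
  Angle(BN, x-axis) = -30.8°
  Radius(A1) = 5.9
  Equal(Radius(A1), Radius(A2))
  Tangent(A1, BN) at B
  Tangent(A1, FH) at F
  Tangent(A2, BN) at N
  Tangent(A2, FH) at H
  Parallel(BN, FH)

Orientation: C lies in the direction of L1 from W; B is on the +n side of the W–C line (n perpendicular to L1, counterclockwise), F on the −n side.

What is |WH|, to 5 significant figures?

25.006

Tangency of A1 to both parallel lines with radius 5.9 puts B and F at W ± 5.9·n: B = (3.0211, 5.0679), F = (-3.0211, -5.0679). Equal radii place N and H the same way about C: N = C + 5.9·n = (23.894, -7.3748), H = C − 5.9·n = (17.852, -17.511). Then |WH| = |H − W| = 25.006.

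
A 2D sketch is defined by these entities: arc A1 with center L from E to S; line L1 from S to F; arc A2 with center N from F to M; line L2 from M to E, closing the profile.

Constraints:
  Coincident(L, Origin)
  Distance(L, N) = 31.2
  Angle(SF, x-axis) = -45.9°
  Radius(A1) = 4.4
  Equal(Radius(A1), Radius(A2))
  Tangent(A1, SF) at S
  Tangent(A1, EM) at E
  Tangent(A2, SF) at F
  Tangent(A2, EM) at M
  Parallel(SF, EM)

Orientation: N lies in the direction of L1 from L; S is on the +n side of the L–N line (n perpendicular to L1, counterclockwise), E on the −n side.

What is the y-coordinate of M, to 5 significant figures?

-25.468

The slot axis is L1's direction at -45.9°, so u = (cos -45.9°, sin -45.9°) = (0.69591, -0.71813) and n = (−sin -45.9°, cos -45.9°) = (0.71813, 0.69591). L is at the origin and N lies 31.2 along u from L, so N = 31.2·u = (21.712, -22.406). Tangency of A1 to both parallel lines with radius 4.4 puts S and E at L ± 4.4·n: S = (3.1598, 3.0620), E = (-3.1598, -3.0620). Equal radii place F and M the same way about N: F = N + 4.4·n = (24.872, -19.344), M = N − 4.4·n = (18.553, -25.468). So M.y = -25.468.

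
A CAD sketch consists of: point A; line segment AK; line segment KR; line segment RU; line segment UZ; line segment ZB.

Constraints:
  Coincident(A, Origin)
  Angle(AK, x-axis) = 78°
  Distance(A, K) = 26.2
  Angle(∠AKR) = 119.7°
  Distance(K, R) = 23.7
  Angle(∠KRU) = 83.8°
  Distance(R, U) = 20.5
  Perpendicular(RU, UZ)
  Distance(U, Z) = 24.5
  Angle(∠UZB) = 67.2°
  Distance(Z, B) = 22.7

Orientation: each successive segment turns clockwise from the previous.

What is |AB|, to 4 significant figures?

32.63

RU ⟂ UZ, so UZ runs at -168.5°; with |UZ| = 24.5, Z = (8.104, 7.860). ∠UZB = 67.2° gives ZB at 78.70° from the x-axis; with |ZB| = 22.7, B = (12.55, 30.12). Then |AB| = |B − A| = 32.63.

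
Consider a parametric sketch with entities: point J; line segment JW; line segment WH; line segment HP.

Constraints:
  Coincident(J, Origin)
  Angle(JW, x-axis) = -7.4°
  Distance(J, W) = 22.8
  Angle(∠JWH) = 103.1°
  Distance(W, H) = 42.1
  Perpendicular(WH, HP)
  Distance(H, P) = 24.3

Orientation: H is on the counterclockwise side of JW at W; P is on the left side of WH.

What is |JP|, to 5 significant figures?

47.314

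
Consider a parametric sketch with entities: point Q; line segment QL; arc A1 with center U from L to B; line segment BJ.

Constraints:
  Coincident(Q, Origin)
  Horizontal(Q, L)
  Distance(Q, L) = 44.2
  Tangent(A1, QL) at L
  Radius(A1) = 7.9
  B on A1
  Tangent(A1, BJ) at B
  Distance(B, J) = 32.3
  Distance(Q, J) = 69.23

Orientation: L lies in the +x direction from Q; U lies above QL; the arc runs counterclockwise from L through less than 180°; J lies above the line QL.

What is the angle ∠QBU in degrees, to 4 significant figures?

17.29°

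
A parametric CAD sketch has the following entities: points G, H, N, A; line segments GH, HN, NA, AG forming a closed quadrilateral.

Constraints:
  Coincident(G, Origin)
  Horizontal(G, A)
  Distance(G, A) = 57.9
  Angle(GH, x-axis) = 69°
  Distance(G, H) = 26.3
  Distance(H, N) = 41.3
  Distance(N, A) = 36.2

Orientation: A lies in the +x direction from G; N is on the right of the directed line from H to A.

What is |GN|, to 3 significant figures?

28.2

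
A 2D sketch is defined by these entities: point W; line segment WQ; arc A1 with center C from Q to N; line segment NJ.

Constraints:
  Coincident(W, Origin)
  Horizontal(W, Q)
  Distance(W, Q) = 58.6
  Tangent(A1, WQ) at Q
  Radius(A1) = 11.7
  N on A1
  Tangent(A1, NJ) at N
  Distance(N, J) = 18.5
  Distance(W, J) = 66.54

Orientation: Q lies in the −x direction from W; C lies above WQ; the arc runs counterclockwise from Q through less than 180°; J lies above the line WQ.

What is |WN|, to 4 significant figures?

51.44

Checks: |CN| = 11.70 ✓; ∠(CN, NJ) = 90.00° ✓; |NJ| = 18.50 ✓; |WJ| = 66.54 ✓.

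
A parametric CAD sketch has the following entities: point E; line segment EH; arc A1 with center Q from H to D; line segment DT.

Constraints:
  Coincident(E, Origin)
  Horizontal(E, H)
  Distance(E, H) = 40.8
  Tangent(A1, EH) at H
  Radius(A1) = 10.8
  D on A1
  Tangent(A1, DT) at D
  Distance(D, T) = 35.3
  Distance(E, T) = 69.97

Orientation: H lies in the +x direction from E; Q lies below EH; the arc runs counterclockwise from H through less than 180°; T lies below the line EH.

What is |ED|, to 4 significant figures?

36.43

Checks: |EH| = 40.80 ✓; ∠(QH, HE) = 90.00° ✓; |QD| = 10.80 ✓; ∠(QD, DT) = 90.00° ✓; |DT| = 35.30 ✓; |ET| = 69.97 ✓.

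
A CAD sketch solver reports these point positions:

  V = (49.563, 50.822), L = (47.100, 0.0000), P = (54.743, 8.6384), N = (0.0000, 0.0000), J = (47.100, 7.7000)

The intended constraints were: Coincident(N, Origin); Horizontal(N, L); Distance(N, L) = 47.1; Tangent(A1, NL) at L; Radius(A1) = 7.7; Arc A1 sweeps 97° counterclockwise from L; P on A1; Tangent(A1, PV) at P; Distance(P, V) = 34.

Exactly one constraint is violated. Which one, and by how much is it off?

Distance(P, V) = 34 — off by 8.50.

N = (0.00, 0.00) ✓; N.y = 0.00, L.y = 0.00 ✓; |NL| = 47.10 ✓; ∠(JL, LN) = 90.00° ✓; |JL| = 7.700 ✓; bearing(J→P) − bearing(J→L) = 97.00° ✓; |JP| = 7.700 ✓; ∠(JP, PV) = 90.00° ✓; |PV| = 42.50 ✗.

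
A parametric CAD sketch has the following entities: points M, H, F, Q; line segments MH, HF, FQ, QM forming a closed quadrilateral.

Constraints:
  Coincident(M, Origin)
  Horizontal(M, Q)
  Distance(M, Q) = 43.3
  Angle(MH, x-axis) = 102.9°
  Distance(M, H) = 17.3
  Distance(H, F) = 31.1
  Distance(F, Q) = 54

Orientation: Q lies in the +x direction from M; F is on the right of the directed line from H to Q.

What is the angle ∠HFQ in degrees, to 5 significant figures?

65.843°

M is at the origin; M and Q share the same y with |MQ| = 43.3 and Q in +x, so Q = (43.3, 0). MH runs at 102.9° with |MH| = 17.3, so H = (-3.8622, 16.863). F is determined by |HF| = 31.1 and |FQ| = 54.0 together: it lies at the intersection of circle(H, 31.1) and circle(Q, 54.0). With |HQ| = 50.086, the foot of the radical line on HQ is 5.5889 from H and the perpendicular offset is √(31.1² − 5.5889²) = 30.594. Taking the right-of-HQ solution: F = (-8.9000, -13.826).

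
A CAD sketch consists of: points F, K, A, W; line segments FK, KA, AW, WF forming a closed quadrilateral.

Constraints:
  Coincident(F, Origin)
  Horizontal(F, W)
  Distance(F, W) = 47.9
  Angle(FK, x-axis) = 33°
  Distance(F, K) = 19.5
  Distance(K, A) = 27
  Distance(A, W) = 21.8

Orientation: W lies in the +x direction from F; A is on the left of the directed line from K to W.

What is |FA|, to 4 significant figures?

46.30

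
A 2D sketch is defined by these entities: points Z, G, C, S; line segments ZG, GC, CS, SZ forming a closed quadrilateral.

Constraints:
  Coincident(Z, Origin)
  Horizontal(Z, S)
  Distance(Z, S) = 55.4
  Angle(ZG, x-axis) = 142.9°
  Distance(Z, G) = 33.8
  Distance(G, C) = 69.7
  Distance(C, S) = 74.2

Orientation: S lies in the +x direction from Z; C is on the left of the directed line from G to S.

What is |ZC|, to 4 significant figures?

71.74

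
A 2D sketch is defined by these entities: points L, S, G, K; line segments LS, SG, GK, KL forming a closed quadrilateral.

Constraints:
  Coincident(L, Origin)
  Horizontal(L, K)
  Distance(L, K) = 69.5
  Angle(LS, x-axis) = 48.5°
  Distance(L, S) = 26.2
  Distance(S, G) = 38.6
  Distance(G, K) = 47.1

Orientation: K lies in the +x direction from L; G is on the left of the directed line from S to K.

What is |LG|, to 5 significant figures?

64.420

Checks: |SG| = 38.60 ✓; |GK| = 47.10 ✓.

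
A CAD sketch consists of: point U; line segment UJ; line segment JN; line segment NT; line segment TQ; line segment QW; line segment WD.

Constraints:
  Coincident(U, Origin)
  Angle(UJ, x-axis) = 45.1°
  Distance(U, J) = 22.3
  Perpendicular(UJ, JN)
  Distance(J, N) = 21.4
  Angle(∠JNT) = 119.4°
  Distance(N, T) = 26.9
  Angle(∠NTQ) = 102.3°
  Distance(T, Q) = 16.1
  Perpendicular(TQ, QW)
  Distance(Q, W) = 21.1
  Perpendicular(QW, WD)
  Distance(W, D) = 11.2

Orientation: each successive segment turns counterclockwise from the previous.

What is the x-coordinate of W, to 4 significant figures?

-3.296

∠NTQ = 102.3° gives TQ at -86.60° from the x-axis; with |TQ| = 16.1, Q = (-24.36, 7.551). The perpendicularity gives QW at right angles to TQ, so QW runs at 3.400°; with |QW| = 21.1, W = (-3.296, 8.802). So W.x = -3.296.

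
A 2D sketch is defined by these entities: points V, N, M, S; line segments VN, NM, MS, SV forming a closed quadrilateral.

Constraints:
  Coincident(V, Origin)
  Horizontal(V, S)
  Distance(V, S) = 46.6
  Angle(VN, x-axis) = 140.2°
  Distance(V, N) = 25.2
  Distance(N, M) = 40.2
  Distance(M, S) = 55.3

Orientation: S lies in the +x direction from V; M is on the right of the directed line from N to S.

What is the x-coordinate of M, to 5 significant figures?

-4.4708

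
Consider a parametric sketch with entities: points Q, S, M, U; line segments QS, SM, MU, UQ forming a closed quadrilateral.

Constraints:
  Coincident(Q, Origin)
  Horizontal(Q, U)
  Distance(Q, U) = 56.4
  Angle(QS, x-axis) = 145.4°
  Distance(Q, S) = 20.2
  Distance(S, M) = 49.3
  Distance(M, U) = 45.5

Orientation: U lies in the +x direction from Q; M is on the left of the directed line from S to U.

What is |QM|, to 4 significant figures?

43.85

Q is at the origin; Q and U share the same y with |QU| = 56.4 and U in +x, so U = (56.4, 0). QS runs at 145.4° with |QS| = 20.2, so S = (-16.63, 11.47). M is determined by |SM| = 49.3 and |MU| = 45.5 together: it lies at the intersection of circle(S, 49.3) and circle(U, 45.5). With |SU| = 73.92, the foot of the radical line on SU is 39.40 from S and the perpendicular offset is √(49.3² − 39.40²) = 29.64. Taking the left-of-SU solution: M = (26.89, 34.63).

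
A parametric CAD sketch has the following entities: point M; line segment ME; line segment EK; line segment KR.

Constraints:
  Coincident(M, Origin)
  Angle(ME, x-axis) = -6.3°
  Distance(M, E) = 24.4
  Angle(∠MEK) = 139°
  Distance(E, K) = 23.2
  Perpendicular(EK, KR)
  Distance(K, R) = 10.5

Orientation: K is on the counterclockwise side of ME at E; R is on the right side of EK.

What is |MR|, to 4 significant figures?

49.34

∠MEK = 139.0°, so EK runs at -6.3° + (180° − 139.0°) = 34.70° from the x-axis; with |EK| = 23.2, K = E + 23.2·(cos 34.70°, sin 34.70°) = (43.33, 10.53). EK is perpendicular to KR; with |KR| = 10.5 on the right of EK, R = K + 10.5·(0.5693, -0.8221) = (49.30, 1.897). Then |MR| = |R − M| = 49.34.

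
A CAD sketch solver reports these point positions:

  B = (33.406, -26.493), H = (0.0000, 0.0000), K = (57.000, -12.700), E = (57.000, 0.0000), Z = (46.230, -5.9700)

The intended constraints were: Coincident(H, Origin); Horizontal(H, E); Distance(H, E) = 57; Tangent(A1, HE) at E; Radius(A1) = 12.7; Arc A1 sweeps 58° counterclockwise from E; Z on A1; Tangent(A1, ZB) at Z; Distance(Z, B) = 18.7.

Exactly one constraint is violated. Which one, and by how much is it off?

Distance(Z, B) = 18.7 — off by 5.50.

H = (0.00, 0.00) ✓; H.y = 0.00, E.y = 0.00 ✓; |HE| = 57.00 ✓; ∠(KE, EH) = 90.00° ✓; |KE| = 12.70 ✓; bearing(K→Z) − bearing(K→E) = 58.00° ✓; |KZ| = 12.70 ✓; ∠(KZ, ZB) = 90.00° ✓; |ZB| = 24.20 ✗.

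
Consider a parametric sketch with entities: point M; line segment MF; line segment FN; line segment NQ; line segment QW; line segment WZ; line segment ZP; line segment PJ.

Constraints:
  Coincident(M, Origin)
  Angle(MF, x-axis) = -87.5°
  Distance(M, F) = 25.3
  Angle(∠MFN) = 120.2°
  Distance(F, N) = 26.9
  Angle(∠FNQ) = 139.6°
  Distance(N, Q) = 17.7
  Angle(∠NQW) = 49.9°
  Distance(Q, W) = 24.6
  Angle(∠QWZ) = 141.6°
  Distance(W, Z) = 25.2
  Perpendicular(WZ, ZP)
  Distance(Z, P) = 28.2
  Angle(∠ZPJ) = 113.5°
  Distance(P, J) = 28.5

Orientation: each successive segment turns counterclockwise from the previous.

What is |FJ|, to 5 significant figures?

40.596

M is at the origin; MF runs at -87.5° with length 25.3, so F = (1.1036, -25.276). ∠MFN = 120.2° gives FN at -27.700° from the x-axis; with |FN| = 26.9, N = (24.921, -37.780). ∠FNQ = 139.6° gives NQ at 12.700° from the x-axis; with |NQ| = 17.7, Q = (42.188, -33.889). ∠NQW = 49.9° gives QW at 142.80° from the x-axis; with |QW| = 24.6, W = (22.593, -19.016). ∠QWZ = 141.6° gives WZ at -178.80° from the x-axis; with |WZ| = 25.2, Z = (-2.6015, -19.544). The perpendicularity gives ZP at right angles to WZ, so ZP runs at -88.800°; with |ZP| = 28.2, P = (-2.0109, -47.737). ∠ZPJ = 113.5° gives PJ at -22.300° from the x-axis; with |PJ| = 28.5, J = (24.358, -58.552). Then |FJ| = |J − F| = 40.596.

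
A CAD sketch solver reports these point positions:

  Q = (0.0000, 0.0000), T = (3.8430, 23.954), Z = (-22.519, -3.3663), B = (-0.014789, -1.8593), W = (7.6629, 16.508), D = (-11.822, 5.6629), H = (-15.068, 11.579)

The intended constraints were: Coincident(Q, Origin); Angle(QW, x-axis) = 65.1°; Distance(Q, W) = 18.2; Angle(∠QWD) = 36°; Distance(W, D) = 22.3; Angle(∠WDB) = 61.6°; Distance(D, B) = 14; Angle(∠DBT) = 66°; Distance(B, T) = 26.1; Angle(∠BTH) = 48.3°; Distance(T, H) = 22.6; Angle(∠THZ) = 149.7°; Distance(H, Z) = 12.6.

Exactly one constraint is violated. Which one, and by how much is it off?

Distance(H, Z) = 12.6 — off by 4.10.

Q = (0.00, 0.00) ✓; QW at 65.10° ✓; |QW| = 18.20 ✓; ∠QWD = 36.00° ✓; |WD| = 22.30 ✓; ∠WDB = 61.60° ✓; |DB| = 14.00 ✓; ∠DBT = 66.00° ✓; |BT| = 26.10 ✓; ∠BTH = 48.30° ✓; |TH| = 22.60 ✓; ∠THZ = 149.7° ✓; |HZ| = 16.70 ✗.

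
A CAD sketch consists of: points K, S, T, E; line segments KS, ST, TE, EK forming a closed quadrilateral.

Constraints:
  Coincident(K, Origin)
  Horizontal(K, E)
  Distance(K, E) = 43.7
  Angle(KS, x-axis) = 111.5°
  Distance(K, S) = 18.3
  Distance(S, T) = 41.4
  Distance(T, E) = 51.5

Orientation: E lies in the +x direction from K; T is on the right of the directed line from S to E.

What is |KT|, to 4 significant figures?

24.15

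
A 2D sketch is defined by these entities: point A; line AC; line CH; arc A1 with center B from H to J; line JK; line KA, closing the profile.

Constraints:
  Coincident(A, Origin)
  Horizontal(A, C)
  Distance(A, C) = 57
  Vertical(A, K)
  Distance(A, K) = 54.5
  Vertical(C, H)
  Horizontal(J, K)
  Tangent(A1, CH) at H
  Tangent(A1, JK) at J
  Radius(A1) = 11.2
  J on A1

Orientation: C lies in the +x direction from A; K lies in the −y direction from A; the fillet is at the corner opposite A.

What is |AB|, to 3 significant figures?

63.0

A and K share the same x with |AK| = 54.5 and K on the −y side, so K = (0.00, -54.5). The virtual corner opposite A is at (57.0, -54.5). A1 meets CH tangentially, so BH is at right angles to CH and tangency of A1 to JK means the radius BJ is perpendicular to JK, with radius 11.2, so the center B sits 11.2 in from both sides at B = (45.8, -43.3). Then |AB| = |B − A| = 63.0.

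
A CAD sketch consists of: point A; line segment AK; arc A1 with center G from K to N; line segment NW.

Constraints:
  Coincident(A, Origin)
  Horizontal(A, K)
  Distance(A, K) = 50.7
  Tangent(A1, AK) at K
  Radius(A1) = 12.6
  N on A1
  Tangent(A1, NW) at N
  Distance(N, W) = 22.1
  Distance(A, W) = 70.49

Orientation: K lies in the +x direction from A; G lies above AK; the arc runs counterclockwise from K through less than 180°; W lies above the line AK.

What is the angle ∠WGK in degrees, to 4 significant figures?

157.2°

Checks: |GN| = 12.60 ✓; ∠(GN, NW) = 90.00° ✓; |NW| = 22.10 ✓; |AW| = 70.49 ✓.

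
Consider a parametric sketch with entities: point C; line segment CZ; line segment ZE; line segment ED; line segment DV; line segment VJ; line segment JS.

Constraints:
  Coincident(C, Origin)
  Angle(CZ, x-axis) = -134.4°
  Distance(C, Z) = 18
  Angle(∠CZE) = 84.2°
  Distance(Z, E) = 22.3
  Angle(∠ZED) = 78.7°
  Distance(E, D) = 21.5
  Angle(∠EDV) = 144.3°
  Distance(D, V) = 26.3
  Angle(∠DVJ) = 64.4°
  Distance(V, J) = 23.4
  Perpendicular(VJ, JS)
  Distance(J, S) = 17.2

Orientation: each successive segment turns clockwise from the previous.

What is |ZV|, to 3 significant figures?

39.0

∠ZED = 78.7° gives ED at 28.5° from the x-axis; with |ED| = 21.5, D = (-7.97, 14.5). ∠EDV = 144.3° gives DV at -7.20° from the x-axis; with |DV| = 26.3, V = (18.1, 11.2). Then |ZV| = |V − Z| = 39.0.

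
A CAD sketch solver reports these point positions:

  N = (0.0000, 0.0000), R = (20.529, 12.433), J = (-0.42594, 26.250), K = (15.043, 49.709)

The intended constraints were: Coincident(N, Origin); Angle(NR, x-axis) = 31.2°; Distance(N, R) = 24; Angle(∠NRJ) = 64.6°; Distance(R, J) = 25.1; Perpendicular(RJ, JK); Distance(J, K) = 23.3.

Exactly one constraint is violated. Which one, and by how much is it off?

Distance(J, K) = 23.3 — off by 4.80.

N = (0.00, 0.00) ✓; NR at 31.20° ✓; |NR| = 24.00 ✓; ∠NRJ = 64.60° ✓; |RJ| = 25.10 ✓; ∠(RJ, JK) = 90.00° ✓; |JK| = 28.10 ✗.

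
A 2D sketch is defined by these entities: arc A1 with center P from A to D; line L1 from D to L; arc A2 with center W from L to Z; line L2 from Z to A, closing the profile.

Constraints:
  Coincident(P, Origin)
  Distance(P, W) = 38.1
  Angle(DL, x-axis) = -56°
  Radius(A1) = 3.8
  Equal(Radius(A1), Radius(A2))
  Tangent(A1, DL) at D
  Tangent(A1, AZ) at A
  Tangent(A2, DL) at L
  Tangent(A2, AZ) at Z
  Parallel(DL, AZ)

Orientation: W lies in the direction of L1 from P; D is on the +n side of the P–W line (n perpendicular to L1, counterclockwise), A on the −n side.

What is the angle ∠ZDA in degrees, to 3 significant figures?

78.7°

Tangency of A1 to both parallel lines with radius 3.8 puts D and A at P ± 3.8·n: D = (3.15, 2.12), A = (-3.15, -2.12). Equal radii place L and Z the same way about W: L = W + 3.8·n = (24.5, -29.5), Z = W − 3.8·n = (18.2, -33.7). Then cos ∠ZDA = DZ·DA / (|DZ||DA|), giving 78.7°.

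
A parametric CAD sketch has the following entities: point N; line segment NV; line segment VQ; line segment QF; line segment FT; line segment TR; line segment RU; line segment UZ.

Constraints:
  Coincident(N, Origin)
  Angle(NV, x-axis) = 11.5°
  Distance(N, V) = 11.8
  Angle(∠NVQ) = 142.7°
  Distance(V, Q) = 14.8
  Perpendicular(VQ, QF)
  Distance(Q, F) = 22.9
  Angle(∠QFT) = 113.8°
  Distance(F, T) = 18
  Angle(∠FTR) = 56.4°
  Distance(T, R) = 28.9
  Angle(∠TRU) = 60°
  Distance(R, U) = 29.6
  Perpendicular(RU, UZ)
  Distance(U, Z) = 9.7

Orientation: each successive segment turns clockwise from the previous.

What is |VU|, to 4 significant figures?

33.18

N is at the origin; NV runs at 11.5° with length 11.8, so V = (11.56, 2.353). ∠NVQ = 142.7° gives VQ at -25.80° from the x-axis; with |VQ| = 14.8, Q = (24.89, -4.089). VQ is perpendicular to QF, so QF runs at -115.8°; with |QF| = 22.9, F = (14.92, -24.71). ∠QFT = 113.8° gives FT at 178.0° from the x-axis; with |FT| = 18.0, T = (-3.068, -24.08). ∠FTR = 56.4° gives TR at 54.40° from the x-axis; with |TR| = 28.9, R = (13.76, -0.5794). ∠TRU = 60.0° gives RU at -65.60° from the x-axis; with |RU| = 29.6, U = (25.98, -27.54). Then |VU| = |U − V| = 33.18.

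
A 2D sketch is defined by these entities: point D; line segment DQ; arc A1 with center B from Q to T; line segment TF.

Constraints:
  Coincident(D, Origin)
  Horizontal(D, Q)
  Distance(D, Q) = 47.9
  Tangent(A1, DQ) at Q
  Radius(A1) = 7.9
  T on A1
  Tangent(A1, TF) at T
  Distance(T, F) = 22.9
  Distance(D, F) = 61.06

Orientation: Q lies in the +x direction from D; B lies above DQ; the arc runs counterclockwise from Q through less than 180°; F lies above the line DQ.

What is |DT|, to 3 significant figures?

56.4

D is at the origin; D and Q share the same y with |DQ| = 47.9 and Q on the +x side, so Q = (47.9, 0.00). Tangency of A1 to DQ means the radius BQ is perpendicular to DQ, so B = Q + (0, 7.9) = (47.9, 7.90). Since BT ⟂ TF (tangency), |BF| = √(7.9² + 22.9²) = 24.2 regardless of where T sits on A1. So F lies on both circle(D, 61.06) and circle(B, 24.2); the above-DQ intersection is F = (52.2, 31.7). T is the foot of the tangent from F: T = (55.7, 9.12).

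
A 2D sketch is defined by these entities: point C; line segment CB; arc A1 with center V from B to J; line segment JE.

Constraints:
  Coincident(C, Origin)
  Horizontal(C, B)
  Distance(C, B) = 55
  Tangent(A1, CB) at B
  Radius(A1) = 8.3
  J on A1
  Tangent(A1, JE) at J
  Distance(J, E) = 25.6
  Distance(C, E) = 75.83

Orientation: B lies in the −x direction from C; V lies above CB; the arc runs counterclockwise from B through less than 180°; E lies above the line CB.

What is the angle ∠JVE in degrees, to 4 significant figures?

72.04°

Checks: |VJ| = 8.300 ✓; ∠(VJ, JE) = 90.00° ✓; |JE| = 25.60 ✓; |CE| = 75.83 ✓.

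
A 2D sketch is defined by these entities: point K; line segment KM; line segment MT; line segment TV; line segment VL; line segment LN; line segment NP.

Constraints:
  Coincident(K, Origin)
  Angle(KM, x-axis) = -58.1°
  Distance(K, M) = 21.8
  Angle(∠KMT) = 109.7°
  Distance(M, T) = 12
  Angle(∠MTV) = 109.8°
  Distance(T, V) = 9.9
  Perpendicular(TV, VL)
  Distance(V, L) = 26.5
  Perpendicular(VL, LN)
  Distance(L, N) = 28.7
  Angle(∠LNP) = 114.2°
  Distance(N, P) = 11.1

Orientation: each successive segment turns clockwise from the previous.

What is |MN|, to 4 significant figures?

21.18

TV ⟂ VL, so VL runs at 71.40°; with |VL| = 26.5, L = (3.136, 0.3617). The perpendicularity gives LN at right angles to VL, so LN runs at -18.60°; with |LN| = 28.7, N = (30.34, -8.792). Then |MN| = |N − M| = 21.18.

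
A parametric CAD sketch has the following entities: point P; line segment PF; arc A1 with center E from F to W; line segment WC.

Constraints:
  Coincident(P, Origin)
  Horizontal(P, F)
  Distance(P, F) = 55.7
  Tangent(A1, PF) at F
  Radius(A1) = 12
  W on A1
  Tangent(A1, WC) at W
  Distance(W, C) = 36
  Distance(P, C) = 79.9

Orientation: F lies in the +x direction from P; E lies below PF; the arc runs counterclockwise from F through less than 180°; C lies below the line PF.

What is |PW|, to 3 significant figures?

48.7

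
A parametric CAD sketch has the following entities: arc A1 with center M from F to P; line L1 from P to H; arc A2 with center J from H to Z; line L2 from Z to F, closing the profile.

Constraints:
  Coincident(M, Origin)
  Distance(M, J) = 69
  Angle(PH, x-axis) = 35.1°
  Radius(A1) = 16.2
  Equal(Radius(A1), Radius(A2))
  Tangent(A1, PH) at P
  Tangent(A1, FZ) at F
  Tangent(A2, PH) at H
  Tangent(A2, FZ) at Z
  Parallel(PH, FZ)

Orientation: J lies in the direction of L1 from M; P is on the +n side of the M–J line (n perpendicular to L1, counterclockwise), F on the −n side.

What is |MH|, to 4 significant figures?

70.88

The slot axis is L1's direction at 35.1°, so u = (cos 35.1°, sin 35.1°) = (0.8181, 0.5750) and n = (−sin 35.1°, cos 35.1°) = (-0.5750, 0.8181). M is at the origin and J lies 69.0 along u from M, so J = 69.0·u = (56.45, 39.68). Tangency of A1 to both parallel lines with radius 16.2 puts P and F at M ± 16.2·n: P = (-9.315, 13.25), F = (9.315, -13.25). Equal radii place H and Z the same way about J: H = J + 16.2·n = (47.14, 52.93), Z = J − 16.2·n = (65.77, 26.42). Then |MH| = |H − M| = 70.88.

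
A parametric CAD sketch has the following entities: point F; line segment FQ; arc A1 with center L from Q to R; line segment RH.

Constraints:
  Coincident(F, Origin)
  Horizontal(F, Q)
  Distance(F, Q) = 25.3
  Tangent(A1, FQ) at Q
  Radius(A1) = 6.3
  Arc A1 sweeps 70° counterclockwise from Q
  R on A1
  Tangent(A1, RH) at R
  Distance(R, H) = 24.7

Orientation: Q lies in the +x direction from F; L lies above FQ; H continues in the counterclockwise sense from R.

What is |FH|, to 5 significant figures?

48.186

F is at the origin; FQ is horizontal with |FQ| = 25.3 and Q on the +x side, so Q = (25.300, 0.0000). The tangent condition forces LQ to be normal to FQ, so L = Q + (0, 6.3) = (25.300, 6.3000). On A1, Q sits at bearing -90° from L; a 70° counterclockwise sweep puts R at bearing -20°, so R = L + 6.3·(cos -20°, sin -20°) = (31.220, 4.1453). Since A1 is tangent to RH there, LR ⟂ RH, so RH runs along (−sin -20°, cos -20°); with |RH| = 24.7, H = (39.668, 27.356). Then |FH| = |H − F| = 48.186.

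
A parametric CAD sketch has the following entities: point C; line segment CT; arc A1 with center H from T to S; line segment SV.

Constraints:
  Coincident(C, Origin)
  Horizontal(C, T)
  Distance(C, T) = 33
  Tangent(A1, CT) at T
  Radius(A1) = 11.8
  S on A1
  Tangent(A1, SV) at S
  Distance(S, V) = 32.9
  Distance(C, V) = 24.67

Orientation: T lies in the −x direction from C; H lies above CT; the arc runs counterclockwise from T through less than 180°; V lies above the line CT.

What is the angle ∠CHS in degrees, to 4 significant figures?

29.00°

Checks: |HS| = 11.80 ✓; ∠(HS, SV) = 90.00° ✓; |SV| = 32.90 ✓; |CV| = 24.67 ✓.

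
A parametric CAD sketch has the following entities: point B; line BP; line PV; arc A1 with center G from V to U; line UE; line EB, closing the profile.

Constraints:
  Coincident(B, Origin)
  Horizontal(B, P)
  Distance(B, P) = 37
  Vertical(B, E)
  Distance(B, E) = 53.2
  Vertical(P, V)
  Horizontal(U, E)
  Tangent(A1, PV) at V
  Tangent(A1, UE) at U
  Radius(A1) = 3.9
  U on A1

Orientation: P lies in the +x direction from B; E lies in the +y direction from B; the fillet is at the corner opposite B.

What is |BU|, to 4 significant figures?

62.66

B is at the origin; B and P share the same y with |BP| = 37.0 and P on the +x side, so P = (37.00, 0.000). B and E share the same x with |BE| = 53.2 and E on the +y side, so E = (0.000, 53.20). The virtual corner opposite B is at (37.00, 53.20). A1 meets PV tangentially, so GV is at right angles to PV and A1 meets UE tangentially, so GU is at right angles to UE, with radius 3.9, so the center G sits 3.9 in from both sides at G = (33.10, 49.30). That places the tangent points at V = (37.00, 49.30) on PV and U = (33.10, 53.20) on UE. Then |BU| = |U − B| = 62.66.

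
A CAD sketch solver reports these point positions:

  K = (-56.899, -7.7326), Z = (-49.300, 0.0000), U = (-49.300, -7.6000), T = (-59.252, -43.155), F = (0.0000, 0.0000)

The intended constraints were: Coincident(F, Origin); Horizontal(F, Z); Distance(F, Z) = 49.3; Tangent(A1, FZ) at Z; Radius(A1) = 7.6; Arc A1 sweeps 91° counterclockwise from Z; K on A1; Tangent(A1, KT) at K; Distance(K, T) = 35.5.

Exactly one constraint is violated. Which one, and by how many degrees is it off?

Tangent(A1, KT) at K — off by 4.80°.

F = (0.00, 0.00) ✓; F.y = 0.00, Z.y = 0.00 ✓; |FZ| = 49.30 ✓; ∠(UZ, ZF) = 90.00° ✓; |UZ| = 7.600 ✓; bearing(U→K) − bearing(U→Z) = 91.00° ✓; |UK| = 7.600 ✓; ∠(UK, KT) = 94.80° ✗; |KT| = 35.50 ✓.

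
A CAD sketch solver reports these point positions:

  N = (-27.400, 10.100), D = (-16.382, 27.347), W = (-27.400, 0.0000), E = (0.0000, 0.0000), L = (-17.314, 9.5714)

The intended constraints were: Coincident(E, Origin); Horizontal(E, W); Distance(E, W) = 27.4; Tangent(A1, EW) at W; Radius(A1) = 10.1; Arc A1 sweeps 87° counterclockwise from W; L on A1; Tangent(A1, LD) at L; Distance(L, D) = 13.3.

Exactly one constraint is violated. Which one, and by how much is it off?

Distance(L, D) = 13.3 — off by 4.50.

E = (0.00, 0.00) ✓; E.y = 0.00, W.y = 0.00 ✓; |EW| = 27.40 ✓; ∠(NW, WE) = 90.00° ✓; |NW| = 10.10 ✓; bearing(N→L) − bearing(N→W) = 87.00° ✓; |NL| = 10.10 ✓; ∠(NL, LD) = 90.00° ✓; |LD| = 17.80 ✗.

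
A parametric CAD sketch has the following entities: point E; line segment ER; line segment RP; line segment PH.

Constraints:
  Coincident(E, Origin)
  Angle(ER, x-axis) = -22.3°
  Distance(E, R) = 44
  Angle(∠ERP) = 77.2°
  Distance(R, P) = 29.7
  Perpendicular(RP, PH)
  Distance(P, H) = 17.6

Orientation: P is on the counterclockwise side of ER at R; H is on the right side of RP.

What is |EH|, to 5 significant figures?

63.711

E is at the origin; ER runs at -22.3° with length 44.0, so R = 44.0·(cos -22.3°, sin -22.3°) = (40.709, -16.696). ∠ERP = 77.2°, so RP runs at -22.3° + (180° − 77.2°) = 80.500° from the x-axis; with |RP| = 29.7, P = R + 29.7·(cos 80.500°, sin 80.500°) = (45.611, 12.597). The perpendicularity gives PH at right angles to RP; with |PH| = 17.6 on the right of RP, H = P + 17.6·(0.98629, -0.16505) = (62.970, 9.6918). Then |EH| = |H − E| = 63.711.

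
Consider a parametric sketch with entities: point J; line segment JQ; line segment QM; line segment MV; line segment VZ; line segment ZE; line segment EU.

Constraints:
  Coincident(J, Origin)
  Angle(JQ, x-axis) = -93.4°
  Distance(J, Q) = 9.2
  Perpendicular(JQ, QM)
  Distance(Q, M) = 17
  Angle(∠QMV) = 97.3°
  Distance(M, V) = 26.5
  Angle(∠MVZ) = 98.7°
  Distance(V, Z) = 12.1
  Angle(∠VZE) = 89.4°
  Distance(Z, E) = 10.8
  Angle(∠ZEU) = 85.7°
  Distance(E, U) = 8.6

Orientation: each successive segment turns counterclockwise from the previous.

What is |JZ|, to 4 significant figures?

22.21

∠QMV = 97.3° gives MV at 79.30° from the x-axis; with |MV| = 26.5, V = (21.34, 15.85). ∠MVZ = 98.7° gives VZ at 160.6° from the x-axis; with |VZ| = 12.1, Z = (9.932, 19.87). Then |JZ| = |Z − J| = 22.21.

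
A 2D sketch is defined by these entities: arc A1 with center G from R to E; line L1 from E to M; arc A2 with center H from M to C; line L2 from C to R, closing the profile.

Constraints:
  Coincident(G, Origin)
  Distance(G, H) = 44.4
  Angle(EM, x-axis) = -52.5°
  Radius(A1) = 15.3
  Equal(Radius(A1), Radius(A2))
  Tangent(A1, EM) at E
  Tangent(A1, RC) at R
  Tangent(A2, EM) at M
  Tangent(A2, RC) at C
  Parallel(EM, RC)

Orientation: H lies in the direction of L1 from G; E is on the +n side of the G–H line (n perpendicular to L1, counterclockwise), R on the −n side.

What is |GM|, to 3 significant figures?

47.0

The slot axis is L1's direction at -52.5°, so u = (cos -52.5°, sin -52.5°) = (0.609, -0.793) and n = (−sin -52.5°, cos -52.5°) = (0.793, 0.609). G is at the origin and H lies 44.4 along u from G, so H = 44.4·u = (27.0, -35.2). Tangency of A1 to both parallel lines with radius 15.3 puts E and R at G ± 15.3·n: E = (12.1, 9.31), R = (-12.1, -9.31). Equal radii place M and C the same way about H: M = H + 15.3·n = (39.2, -25.9), C = H − 15.3·n = (14.9, -44.5). Then |GM| = |M − G| = 47.0.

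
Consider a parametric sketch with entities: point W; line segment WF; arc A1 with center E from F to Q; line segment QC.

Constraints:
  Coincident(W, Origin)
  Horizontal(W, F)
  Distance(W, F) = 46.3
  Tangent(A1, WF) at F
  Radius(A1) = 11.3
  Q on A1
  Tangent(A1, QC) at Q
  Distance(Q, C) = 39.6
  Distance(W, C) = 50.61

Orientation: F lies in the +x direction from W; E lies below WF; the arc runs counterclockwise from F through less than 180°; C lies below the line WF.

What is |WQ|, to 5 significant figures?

36.417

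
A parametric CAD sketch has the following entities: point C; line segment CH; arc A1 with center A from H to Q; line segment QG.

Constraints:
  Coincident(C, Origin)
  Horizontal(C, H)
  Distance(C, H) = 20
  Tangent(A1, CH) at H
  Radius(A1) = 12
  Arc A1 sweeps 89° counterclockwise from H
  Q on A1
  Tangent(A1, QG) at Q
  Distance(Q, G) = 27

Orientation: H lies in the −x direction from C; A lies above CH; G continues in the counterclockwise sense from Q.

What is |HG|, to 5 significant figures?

40.742

C is at the origin; CH is horizontal with |CH| = 20.0 and H on the −x side, so H = (-20.000, 0.0000). Tangency of A1 to CH means the radius AH is perpendicular to CH, so A = H + (0, 12) = (-20.000, 12.000). On A1, H sits at bearing -90° from A; an 89° counterclockwise sweep puts Q at bearing -1°, so Q = A + 12.0·(cos -1°, sin -1°) = (-8.0018, 11.791). Tangency of A1 to QG means the radius AQ is perpendicular to QG, so QG runs along (−sin -1°, cos -1°); with |QG| = 27.0, G = (-7.5306, 38.786). Then |HG| = |G − H| = 40.742.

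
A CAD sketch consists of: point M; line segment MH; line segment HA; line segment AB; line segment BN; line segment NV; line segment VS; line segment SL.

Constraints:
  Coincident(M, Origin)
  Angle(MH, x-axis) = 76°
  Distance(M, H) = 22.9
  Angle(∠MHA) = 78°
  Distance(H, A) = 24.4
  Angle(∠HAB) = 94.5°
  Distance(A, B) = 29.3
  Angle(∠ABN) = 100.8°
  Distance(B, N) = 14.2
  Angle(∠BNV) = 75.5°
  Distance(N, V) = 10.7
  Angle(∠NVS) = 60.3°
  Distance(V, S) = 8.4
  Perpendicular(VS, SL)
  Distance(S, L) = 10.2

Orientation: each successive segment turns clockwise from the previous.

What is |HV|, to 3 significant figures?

25.7

∠ABN = 100.8° gives BN at 169° from the x-axis; with |BN| = 14.2, N = (2.78, -13.1). ∠BNV = 75.5° gives NV at 64.8° from the x-axis; with |NV| = 10.7, V = (7.33, -3.42). Then |HV| = |V − H| = 25.7.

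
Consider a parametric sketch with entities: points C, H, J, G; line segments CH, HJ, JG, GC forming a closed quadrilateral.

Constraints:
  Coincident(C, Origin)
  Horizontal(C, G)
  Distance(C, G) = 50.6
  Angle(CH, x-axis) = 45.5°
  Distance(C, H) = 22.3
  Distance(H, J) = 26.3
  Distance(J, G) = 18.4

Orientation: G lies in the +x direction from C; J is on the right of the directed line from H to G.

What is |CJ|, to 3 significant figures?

32.9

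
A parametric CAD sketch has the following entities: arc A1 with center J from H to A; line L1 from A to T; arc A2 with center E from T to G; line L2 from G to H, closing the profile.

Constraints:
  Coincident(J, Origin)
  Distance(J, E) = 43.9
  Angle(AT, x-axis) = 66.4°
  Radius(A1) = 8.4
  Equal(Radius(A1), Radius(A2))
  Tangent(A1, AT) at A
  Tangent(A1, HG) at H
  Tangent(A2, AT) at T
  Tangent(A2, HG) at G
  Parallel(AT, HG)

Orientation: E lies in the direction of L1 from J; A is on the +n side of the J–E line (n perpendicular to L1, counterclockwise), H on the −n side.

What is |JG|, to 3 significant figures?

44.7

The slot axis is L1's direction at 66.4°, so u = (cos 66.4°, sin 66.4°) = (0.400, 0.916) and n = (−sin 66.4°, cos 66.4°) = (-0.916, 0.400). J is at the origin and E lies 43.9 along u from J, so E = 43.9·u = (17.6, 40.2). Tangency of A1 to both parallel lines with radius 8.4 puts A and H at J ± 8.4·n: A = (-7.70, 3.36), H = (7.70, -3.36). Equal radii place T and G the same way about E: T = E + 8.4·n = (9.88, 43.6), G = E − 8.4·n = (25.3, 36.9). Then |JG| = |G − J| = 44.7.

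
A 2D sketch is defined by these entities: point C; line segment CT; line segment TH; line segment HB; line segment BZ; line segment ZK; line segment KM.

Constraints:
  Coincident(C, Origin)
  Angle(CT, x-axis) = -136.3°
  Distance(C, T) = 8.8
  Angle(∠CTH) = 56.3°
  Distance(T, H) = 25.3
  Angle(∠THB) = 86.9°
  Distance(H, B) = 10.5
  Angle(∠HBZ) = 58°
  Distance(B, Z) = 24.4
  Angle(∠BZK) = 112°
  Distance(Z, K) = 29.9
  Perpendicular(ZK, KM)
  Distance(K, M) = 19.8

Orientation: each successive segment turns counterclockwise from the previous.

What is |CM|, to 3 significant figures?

44.0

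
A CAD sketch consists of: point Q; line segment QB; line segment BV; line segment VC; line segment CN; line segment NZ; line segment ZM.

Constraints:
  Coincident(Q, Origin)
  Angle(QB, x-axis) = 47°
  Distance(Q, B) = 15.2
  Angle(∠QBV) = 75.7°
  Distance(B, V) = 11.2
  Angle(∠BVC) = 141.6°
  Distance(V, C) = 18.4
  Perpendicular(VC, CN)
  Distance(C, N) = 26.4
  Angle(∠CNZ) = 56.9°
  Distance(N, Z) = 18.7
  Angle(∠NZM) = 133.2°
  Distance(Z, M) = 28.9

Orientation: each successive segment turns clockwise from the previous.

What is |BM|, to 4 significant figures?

20.27

Q is at the origin; QB runs at 47.0° with length 15.2, so B = (10.37, 11.12). ∠QBV = 75.7° gives BV at -57.30° from the x-axis; with |BV| = 11.2, V = (16.42, 1.692). ∠BVC = 141.6° gives VC at -95.70° from the x-axis; with |VC| = 18.4, C = (14.59, -16.62). The perpendicularity gives CN at right angles to VC, so CN runs at 174.3°; with |CN| = 26.4, N = (-11.68, -14.00). ∠CNZ = 56.9° gives NZ at 51.20° from the x-axis; with |NZ| = 18.7, Z = (0.03761, 0.5783). ∠NZM = 133.2° gives ZM at 4.400° from the x-axis; with |ZM| = 28.9, M = (28.85, 2.795). Then |BM| = |M − B| = 20.27.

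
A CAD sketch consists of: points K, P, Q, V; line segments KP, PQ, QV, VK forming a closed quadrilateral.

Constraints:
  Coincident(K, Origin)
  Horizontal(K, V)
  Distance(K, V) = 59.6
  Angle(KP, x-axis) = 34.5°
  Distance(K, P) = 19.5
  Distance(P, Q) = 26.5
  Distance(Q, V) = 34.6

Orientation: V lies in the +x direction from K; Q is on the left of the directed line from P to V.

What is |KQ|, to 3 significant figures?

46.0

K is at the origin; K and V share the same y with |KV| = 59.6 and V in +x, so V = (59.6, 0). KP runs at 34.5° with |KP| = 19.5, so P = (16.1, 11.0). Q is determined by |PQ| = 26.5 and |QV| = 34.6 together: it lies at the intersection of circle(P, 26.5) and circle(V, 34.6). With |PV| = 44.9, the foot of the radical line on PV is 16.9 from P and the perpendicular offset is √(26.5² − 16.9²) = 20.4. Taking the left-of-PV solution: Q = (37.5, 26.6).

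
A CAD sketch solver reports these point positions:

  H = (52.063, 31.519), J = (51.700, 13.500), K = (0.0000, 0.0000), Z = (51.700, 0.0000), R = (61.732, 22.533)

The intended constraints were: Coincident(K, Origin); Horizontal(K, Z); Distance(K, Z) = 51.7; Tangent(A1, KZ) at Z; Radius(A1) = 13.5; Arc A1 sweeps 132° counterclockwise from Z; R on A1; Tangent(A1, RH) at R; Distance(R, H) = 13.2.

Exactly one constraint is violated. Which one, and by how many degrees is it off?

Tangent(A1, RH) at R — off by 5.10°.

K = (0.00, 0.00) ✓; K.y = 0.00, Z.y = 0.00 ✓; |KZ| = 51.70 ✓; ∠(JZ, ZK) = 90.00° ✓; |JZ| = 13.50 ✓; bearing(J→R) − bearing(J→Z) = 132.0° ✓; |JR| = 13.50 ✓; ∠(JR, RH) = 84.90° ✗; |RH| = 13.20 ✓.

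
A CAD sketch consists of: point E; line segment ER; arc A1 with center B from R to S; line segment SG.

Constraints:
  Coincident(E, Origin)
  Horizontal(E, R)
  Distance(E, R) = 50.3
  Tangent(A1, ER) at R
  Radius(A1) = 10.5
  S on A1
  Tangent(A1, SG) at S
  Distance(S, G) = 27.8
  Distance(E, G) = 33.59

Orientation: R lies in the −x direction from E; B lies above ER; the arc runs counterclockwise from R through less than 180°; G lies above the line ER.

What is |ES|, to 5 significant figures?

42.723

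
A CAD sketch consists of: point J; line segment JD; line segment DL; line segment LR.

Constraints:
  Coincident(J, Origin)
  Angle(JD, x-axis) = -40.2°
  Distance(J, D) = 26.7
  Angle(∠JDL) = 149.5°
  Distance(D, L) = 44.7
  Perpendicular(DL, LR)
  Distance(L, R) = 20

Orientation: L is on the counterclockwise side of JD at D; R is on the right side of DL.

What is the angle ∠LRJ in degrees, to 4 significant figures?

63.64°

J is at the origin; JD runs at -40.2° with length 26.7, so D = 26.7·(cos -40.2°, sin -40.2°) = (20.39, -17.23). ∠JDL = 149.5°, so DL runs at -40.2° + (180° − 149.5°) = -9.700° from the x-axis; with |DL| = 44.7, L = D + 44.7·(cos -9.700°, sin -9.700°) = (64.45, -24.77). The perpendicularity gives LR at right angles to DL; with |LR| = 20.0 on the right of DL, R = L + 20.0·(-0.1685, -0.9857) = (61.08, -44.48). Then cos ∠LRJ = RL·RJ / (|RL||RJ|), giving 63.64°.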